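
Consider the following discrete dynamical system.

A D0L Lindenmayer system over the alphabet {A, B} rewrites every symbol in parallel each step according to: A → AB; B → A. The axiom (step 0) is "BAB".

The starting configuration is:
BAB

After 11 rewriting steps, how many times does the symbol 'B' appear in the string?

[0] BAB
[1] AABA
[2] ABABAAB
[3] ABAABAABABA
[4] ABAABABAABABAABAAB
[5] ABAABABAABAABABAABAABABAABABA
[6] ABAABABAABAABABAABABAABAABABAABABAABAABABAABAAB
[7] ABAABABAABAABABAABABAABAABABAABAABABAABABAABAABABAABAABABAABABAABAABABAABABA
[8] ABAABABAABAABABAABABAABAABABAABAABABAABABAABAABABAABABAABA…AABABAABABAABAABABAABABAABAABABAABAABABAABABAABAABABAABAAB  (len 123)
[9] ABAABABAABAABABAABABAABAABABAABAABABAABABAABAABABAABABAABA…AABABAABABAABAABABAABABAABAABABAABAABABAABABAABAABABAABABA  (len 199)
[10] ABAABABAABAABABAABABAABAABABAABAABABAABABAABAABABAABABAABA…AABABAABABAABAABABAABABAABAABABAABAABABAABABAABAABABAABAAB  (len 322)
[11] ABAABABAABAABABAABABAABAABABAABAABABAABABAABAABABAABABAABA…AABABAABABAABAABABAABABAABAABABAABAABABAABABAABAABABAABABA  (len 521)

199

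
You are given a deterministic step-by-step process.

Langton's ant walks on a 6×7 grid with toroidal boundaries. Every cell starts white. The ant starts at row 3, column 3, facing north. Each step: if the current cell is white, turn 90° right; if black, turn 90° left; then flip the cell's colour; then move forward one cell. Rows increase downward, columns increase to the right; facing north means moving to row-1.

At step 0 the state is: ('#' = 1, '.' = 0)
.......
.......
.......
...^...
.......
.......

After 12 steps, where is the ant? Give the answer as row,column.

3,1

[0] .......
.......
.......
...^...
.......
.......
[1] .......
.......
.......
...#>..
.......
.......
[2] .......
.......
.......
...##..
....v..
.......
[3] .......
.......
.......
...##..
...<#..
.......
[4] .......
.......
.......
...^#..
...##..
.......
[5] .......
.......
.......
..<.#..
...##..
.......
[6] .......
.......
..^....
..#.#..
...##..
.......
[7] .......
.......
..#>...
..#.#..
...##..
.......
[8] .......
.......
..##...
..#v#..
...##..
.......
[9] .......
.......
..##...
..<##..
...##..
.......
[10] .......
.......
..##...
...##..
..v##..
.......
[11] .......
.......
..##...
...##..
.<###..
.......
[12] .......
.......
..##...
.^.##..
.####..
.......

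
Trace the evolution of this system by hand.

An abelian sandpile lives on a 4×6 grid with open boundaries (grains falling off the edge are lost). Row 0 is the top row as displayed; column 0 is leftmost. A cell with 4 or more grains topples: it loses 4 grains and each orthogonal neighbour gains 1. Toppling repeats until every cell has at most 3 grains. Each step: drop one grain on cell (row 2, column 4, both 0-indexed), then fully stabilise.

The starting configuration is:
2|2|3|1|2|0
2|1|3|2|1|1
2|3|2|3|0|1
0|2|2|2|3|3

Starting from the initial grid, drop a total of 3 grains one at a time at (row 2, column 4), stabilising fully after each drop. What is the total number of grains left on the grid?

46

k=0  2|2|3|1|2|0
2|1|3|2|1|1
2|3|2|3|0|1
0|2|2|2|3|3
k=1  2|2|3|1|2|0
2|1|3|2|1|1
2|3|2|3|1|1
0|2|2|2|3|3
k=2  2|2|3|1|2|0
2|1|3|2|1|1
2|3|2|3|2|1
0|2|2|2|3|3
k=3  2|2|3|1|2|0
2|1|3|2|1|1
2|3|2|3|3|1
0|2|2|2|3|3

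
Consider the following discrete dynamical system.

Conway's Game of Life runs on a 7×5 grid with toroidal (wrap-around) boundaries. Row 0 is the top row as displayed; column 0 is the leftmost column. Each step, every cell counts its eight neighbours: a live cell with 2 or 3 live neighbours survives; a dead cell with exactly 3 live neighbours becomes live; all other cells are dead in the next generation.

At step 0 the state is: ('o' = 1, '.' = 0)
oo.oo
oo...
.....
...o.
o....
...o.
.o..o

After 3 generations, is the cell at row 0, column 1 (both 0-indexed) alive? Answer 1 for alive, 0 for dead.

1

t=0: oo.oo
oo...
.....
...o.
o....
...o.
.o..o
t=1: ...o.
.oo..
.....
.....
....o
o...o
.o...
t=2: .o...
..o..
.....
.....
o...o
o...o
o...o
t=3: oo...
.....
.....
.....
o...o
.o.o.
.o..o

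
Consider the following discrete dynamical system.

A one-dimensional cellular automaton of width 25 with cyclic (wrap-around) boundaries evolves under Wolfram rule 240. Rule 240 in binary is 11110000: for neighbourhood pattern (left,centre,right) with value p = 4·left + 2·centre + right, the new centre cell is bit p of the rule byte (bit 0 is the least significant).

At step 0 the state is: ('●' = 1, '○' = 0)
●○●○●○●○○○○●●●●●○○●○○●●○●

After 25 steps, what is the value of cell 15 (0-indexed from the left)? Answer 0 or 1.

[0] ●○●○●○●○○○○●●●●●○○●○○●●○●
[1] ●●○●○●○●○○○○●●●●●○○●○○●●○
[2] ○●●○●○●○●○○○○●●●●●○○●○○●●
[3] ●○●●○●○●○●○○○○●●●●●○○●○○●
[4] ●●○●●○●○●○●○○○○●●●●●○○●○○
[5] ○●●○●●○●○●○●○○○○●●●●●○○●○
[6] ○○●●○●●○●○●○●○○○○●●●●●○○●
[7] ●○○●●○●●○●○●○●○○○○●●●●●○○
[8] ○●○○●●○●●○●○●○●○○○○●●●●●○
[9] ○○●○○●●○●●○●○●○●○○○○●●●●●
[10] ●○○●○○●●○●●○●○●○●○○○○●●●●
[11] ●●○○●○○●●○●●○●○●○●○○○○●●●
[12] ●●●○○●○○●●○●●○●○●○●○○○○●●
[13] ●●●●○○●○○●●○●●○●○●○●○○○○●
[14] ●●●●●○○●○○●●○●●○●○●○●○○○○
[15] ○●●●●●○○●○○●●○●●○●○●○●○○○
[16] ○○●●●●●○○●○○●●○●●○●○●○●○○
[17] ○○○●●●●●○○●○○●●○●●○●○●○●○
[18] ○○○○●●●●●○○●○○●●○●●○●○●○●
[19] ●○○○○●●●●●○○●○○●●○●●○●○●○
[20] ○●○○○○●●●●●○○●○○●●○●●○●○●
[21] ●○●○○○○●●●●●○○●○○●●○●●○●○
[22] ○●○●○○○○●●●●●○○●○○●●○●●○●
[23] ●○●○●○○○○●●●●●○○●○○●●○●●○
[24] ○●○●○●○○○○●●●●●○○●○○●●○●●
[25] ●○●○●○●○○○○●●●●●○○●○○●●○●

1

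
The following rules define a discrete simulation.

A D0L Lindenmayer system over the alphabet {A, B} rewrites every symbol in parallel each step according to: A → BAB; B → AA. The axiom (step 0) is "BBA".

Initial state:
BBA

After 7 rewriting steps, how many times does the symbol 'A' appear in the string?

1165

step 0: BBA
step 1: AAAABAB
step 2: BABBABBABBABAABABAA
step 3: AABABAAAABABAAAABABAAAABABAABABBABAABABAABABBAB
step 4: BABBABAABABAABABBABBABBABAABABAABABBABBABBABAABABAABABBABB…BABAABABBABAABABAAAABABAABABBABAABABAABABBABAABABAAAABABAA  (len 123)
step 5: AABABAAAABABAABABBABAABABAABABBABAABABAAAABABAAAABABAAAABA…BABBABAABABAAAABABAABABBABAABABAABABBABBABBABAABABAABABBAB  (len 311)
step 6: BABBABAABABAABABBABBABBABAABABAABABBABAABABAAAABABAABABBAB…ABAAAABABAAAABABAAAABABAABABBABAABABAABABBABAABABAAAABABAA  (len 803)
step 7: AABABAAAABABAABABBABAABABAABABBABAABABAAAABABAAAABABAAAABA…BABBABAABABAAAABABAABABBABAABABAABABBABBABBABAABABAABABBAB  (len 2047)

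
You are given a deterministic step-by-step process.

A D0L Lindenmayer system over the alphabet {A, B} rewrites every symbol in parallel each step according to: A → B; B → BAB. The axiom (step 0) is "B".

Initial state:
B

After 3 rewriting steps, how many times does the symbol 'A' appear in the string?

5

[0] B
[1] BAB
[2] BABBBAB
[3] BABBBABBABBABBBAB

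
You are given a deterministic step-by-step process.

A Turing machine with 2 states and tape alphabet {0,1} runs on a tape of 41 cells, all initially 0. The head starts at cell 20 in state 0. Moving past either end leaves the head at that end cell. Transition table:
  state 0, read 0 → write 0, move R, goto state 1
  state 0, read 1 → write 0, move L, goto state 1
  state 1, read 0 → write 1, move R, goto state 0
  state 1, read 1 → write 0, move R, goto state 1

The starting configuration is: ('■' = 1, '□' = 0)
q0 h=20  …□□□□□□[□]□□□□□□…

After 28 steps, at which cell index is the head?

40

[0] q0 h=20  …□□□□□□[□]□□□□□□…
[1] q1 h=21  …□□□□□□[□]□□□□□□…
[2] q0 h=22  …□□□□□■[□]□□□□□□…
[3] q1 h=23  …□□□□■□[□]□□□□□□…
[4] q0 h=24  …□□□■□■[□]□□□□□□…
[5] q1 h=25  …□□■□■□[□]□□□□□□…
[6] q0 h=26  …□■□■□■[□]□□□□□□…
[7] q1 h=27  …■□■□■□[□]□□□□□□…
[8] q0 h=28  …□■□■□■[□]□□□□□□…
[9] q1 h=29  …■□■□■□[□]□□□□□□…
[10] q0 h=30  …□■□■□■[□]□□□□□□…
[11] q1 h=31  …■□■□■□[□]□□□□□□…
[12] q0 h=32  …□■□■□■[□]□□□□□□…
[13] q1 h=33  …■□■□■□[□]□□□□□□…
[14] q0 h=34  …□■□■□■[□]□□□□□□|
[15] q1 h=35  …■□■□■□[□]□□□□□|
[16] q0 h=36  …□■□■□■[□]□□□□|
[17] q1 h=37  …■□■□■□[□]□□□|
[18] q0 h=38  …□■□■□■[□]□□|
[19] q1 h=39  …■□■□■□[□]□|
[20] q0 h=40  …□■□■□■[□]|
[21] q1 h=40  …□■□■□■[□]|
[22] q0 h=40  …□■□■□■[■]|
[23] q1 h=39  …■□■□■□[■]□|
[24] q1 h=40  …□■□■□□[□]|
[25] q0 h=40  …□■□■□□[■]|
[26] q1 h=39  …■□■□■□[□]□|
[27] q0 h=40  …□■□■□■[□]|
[28] q1 h=40  …□■□■□■[□]|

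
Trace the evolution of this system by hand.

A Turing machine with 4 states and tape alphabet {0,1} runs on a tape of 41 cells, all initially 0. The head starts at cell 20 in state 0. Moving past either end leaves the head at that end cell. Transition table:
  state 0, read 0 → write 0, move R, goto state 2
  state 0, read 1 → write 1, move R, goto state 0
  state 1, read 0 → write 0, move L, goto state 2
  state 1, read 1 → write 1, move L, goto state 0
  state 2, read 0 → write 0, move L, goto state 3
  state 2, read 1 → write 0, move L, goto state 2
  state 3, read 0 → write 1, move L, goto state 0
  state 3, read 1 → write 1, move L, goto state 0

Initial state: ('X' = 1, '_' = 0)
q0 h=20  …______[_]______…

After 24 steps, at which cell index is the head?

10

[0] q0 h=20  …______[_]______…
[1] q2 h=21  …______[_]______…
[2] q3 h=20  …______[_]______…
[3] q0 h=19  …______[_]X_____…
[4] q2 h=20  …______[X]______…
[5] q2 h=19  …______[_]______…
[6] q3 h=18  …______[_]______…
[7] q0 h=17  …______[_]X_____…
[8] q2 h=18  …______[X]______…
[9] q2 h=17  …______[_]______…
[10] q3 h=16  …______[_]______…
[11] q0 h=15  …______[_]X_____…
[12] q2 h=16  …______[X]______…
[13] q2 h=15  …______[_]______…
[14] q3 h=14  …______[_]______…
[15] q0 h=13  …______[_]X_____…
[16] q2 h=14  …______[X]______…
[17] q2 h=13  …______[_]______…
[18] q3 h=12  …______[_]______…
[19] q0 h=11  …______[_]X_____…
[20] q2 h=12  …______[X]______…
[21] q2 h=11  …______[_]______…
[22] q3 h=10  …______[_]______…
[23] q0 h= 9  …______[_]X_____…
[24] q2 h=10  …______[X]______…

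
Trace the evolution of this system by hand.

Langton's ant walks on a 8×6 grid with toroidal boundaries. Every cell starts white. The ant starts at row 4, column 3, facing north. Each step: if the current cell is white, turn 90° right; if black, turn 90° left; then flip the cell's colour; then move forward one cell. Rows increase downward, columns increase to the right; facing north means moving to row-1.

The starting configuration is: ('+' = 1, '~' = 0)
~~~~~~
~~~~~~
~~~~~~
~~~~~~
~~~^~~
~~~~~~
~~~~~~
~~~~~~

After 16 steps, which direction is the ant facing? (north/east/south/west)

k=0  ~~~~~~
~~~~~~
~~~~~~
~~~~~~
~~~^~~
~~~~~~
~~~~~~
~~~~~~
k=1  ~~~~~~
~~~~~~
~~~~~~
~~~~~~
~~~+>~
~~~~~~
~~~~~~
~~~~~~
k=2  ~~~~~~
~~~~~~
~~~~~~
~~~~~~
~~~++~
~~~~v~
~~~~~~
~~~~~~
k=3  ~~~~~~
~~~~~~
~~~~~~
~~~~~~
~~~++~
~~~<+~
~~~~~~
~~~~~~
k=4  ~~~~~~
~~~~~~
~~~~~~
~~~~~~
~~~^+~
~~~++~
~~~~~~
~~~~~~
k=5  ~~~~~~
~~~~~~
~~~~~~
~~~~~~
~~<~+~
~~~++~
~~~~~~
~~~~~~
k=6  ~~~~~~
~~~~~~
~~~~~~
~~^~~~
~~+~+~
~~~++~
~~~~~~
~~~~~~
k=7  ~~~~~~
~~~~~~
~~~~~~
~~+>~~
~~+~+~
~~~++~
~~~~~~
~~~~~~
k=8  ~~~~~~
~~~~~~
~~~~~~
~~++~~
~~+v+~
~~~++~
~~~~~~
~~~~~~
k=9  ~~~~~~
~~~~~~
~~~~~~
~~++~~
~~<++~
~~~++~
~~~~~~
~~~~~~
k=10  ~~~~~~
~~~~~~
~~~~~~
~~++~~
~~~++~
~~v++~
~~~~~~
~~~~~~
k=11  ~~~~~~
~~~~~~
~~~~~~
~~++~~
~~~++~
~<+++~
~~~~~~
~~~~~~
k=12  ~~~~~~
~~~~~~
~~~~~~
~~++~~
~^~++~
~++++~
~~~~~~
~~~~~~
k=13  ~~~~~~
~~~~~~
~~~~~~
~~++~~
~+>++~
~++++~
~~~~~~
~~~~~~
k=14  ~~~~~~
~~~~~~
~~~~~~
~~++~~
~++++~
~+v++~
~~~~~~
~~~~~~
k=15  ~~~~~~
~~~~~~
~~~~~~
~~++~~
~++++~
~+~>+~
~~~~~~
~~~~~~
k=16  ~~~~~~
~~~~~~
~~~~~~
~~++~~
~++^+~
~+~~+~
~~~~~~
~~~~~~

north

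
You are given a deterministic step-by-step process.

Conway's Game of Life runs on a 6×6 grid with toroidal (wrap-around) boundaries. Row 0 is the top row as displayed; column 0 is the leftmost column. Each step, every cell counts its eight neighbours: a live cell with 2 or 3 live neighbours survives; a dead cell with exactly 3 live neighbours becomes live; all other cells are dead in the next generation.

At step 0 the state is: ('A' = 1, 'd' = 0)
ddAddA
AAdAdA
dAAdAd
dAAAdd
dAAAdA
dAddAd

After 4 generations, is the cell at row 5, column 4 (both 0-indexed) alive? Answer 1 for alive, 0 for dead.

0

gen 0: ddAddA
AAdAdA
dAAdAd
dAAAdd
dAAAdA
dAddAd
gen 1: ddAAdA
dddAdA
ddddAA
dddddd
dddddd
dAddAA
gen 2: ddAAdA
AdAAdA
ddddAA
dddddd
dddddd
AdAAAA
gen 3: dddddd
AAAddd
AddAAA
dddddd
dddAAA
AAAddA
gen 4: dddddA
AAAAAd
AdAAAA
Addddd
dAAAAA
AAAAdA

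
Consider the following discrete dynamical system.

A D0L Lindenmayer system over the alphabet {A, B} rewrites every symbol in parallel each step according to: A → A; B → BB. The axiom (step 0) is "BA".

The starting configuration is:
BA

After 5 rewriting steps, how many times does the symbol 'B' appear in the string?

k=0  BA
k=1  BBA
k=2  BBBBA
k=3  BBBBBBBBA
k=4  BBBBBBBBBBBBBBBBA
k=5  BBBBBBBBBBBBBBBBBBBBBBBBBBBBBBBBA

32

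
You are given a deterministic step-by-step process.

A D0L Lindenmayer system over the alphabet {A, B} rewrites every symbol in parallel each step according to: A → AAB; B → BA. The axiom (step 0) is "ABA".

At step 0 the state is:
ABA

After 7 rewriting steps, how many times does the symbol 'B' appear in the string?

987

t=0: ABA
t=1: AABBAAAB
t=2: AABAABBABAAABAABAABBA
t=3: AABAABBAAABAABBABAAABBAAABAABAABBAAABAABBAAABAABBABAAAB
t=4: AABAABBAAABAABBABAAABAABAABBAAABAABBABAAABBAAABAABAABBABAA…AABAABAABBAAABAABBABAAABAABAABBAAABAABBABAAABBAAABAABAABBA  (len 144)
t=5: AABAABBAAABAABBABAAABAABAABBAAABAABBABAAABBAAABAABAABBAAAB…BAABBABAAABBAAABAABAABBABAAABAABAABBAAABAABBAAABAABBABAAAB  (len 377)
t=6: AABAABBAAABAABBABAAABAABAABBAAABAABBABAAABBAAABAABAABBAAAB…AABAABAABBAAABAABBABAAABAABAABBAAABAABBABAAABBAAABAABAABBA  (len 987)
t=7: AABAABBAAABAABBABAAABAABAABBAAABAABBABAAABBAAABAABAABBAAAB…BAABBABAAABBAAABAABAABBABAAABAABAABBAAABAABBAAABAABBABAAAB  (len 2584)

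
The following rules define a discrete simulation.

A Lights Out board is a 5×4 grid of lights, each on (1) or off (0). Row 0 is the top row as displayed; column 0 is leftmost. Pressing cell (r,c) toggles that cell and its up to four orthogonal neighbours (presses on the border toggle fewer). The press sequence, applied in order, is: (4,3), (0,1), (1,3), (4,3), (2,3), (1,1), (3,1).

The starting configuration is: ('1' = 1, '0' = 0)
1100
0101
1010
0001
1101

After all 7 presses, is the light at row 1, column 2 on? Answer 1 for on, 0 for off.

k=0  1100
0101
1010
0001
1101
k=1  1100
0101
1010
0000
1110
k=2  0010
0001
1010
0000
1110
k=3  0011
0010
1011
0000
1110
k=4  0011
0010
1011
0001
1101
k=5  0011
0011
1000
0000
1101
k=6  0111
1101
1100
0000
1101
k=7  0111
1101
1000
1110
1001

0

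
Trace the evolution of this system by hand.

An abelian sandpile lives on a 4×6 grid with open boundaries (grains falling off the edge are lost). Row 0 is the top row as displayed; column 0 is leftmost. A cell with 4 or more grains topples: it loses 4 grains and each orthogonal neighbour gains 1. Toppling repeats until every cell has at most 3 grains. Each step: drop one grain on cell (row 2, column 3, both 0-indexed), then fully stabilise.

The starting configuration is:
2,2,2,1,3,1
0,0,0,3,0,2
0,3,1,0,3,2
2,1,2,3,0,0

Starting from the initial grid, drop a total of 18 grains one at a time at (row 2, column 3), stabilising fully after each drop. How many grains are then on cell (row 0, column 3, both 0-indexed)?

[0] 2,2,2,1,3,1
0,0,0,3,0,2
0,3,1,0,3,2
2,1,2,3,0,0
[1] 2,2,2,1,3,1
0,0,0,3,0,2
0,3,1,1,3,2
2,1,2,3,0,0
[2] 2,2,2,1,3,1
0,0,0,3,0,2
0,3,1,2,3,2
2,1,2,3,0,0
[3] 2,2,2,1,3,1
0,0,0,3,0,2
0,3,1,3,3,2
2,1,2,3,0,0
[4] 2,2,2,2,3,1
0,0,1,0,2,2
0,3,2,3,0,3
2,1,3,0,2,0
[5] 2,2,2,2,3,1
0,0,1,1,2,2
0,3,3,0,1,3
2,1,3,1,2,0
[6] 2,2,2,2,3,1
0,0,1,1,2,2
0,3,3,1,1,3
2,1,3,1,2,0
[7] 2,2,2,2,3,1
0,0,1,1,2,2
0,3,3,2,1,3
2,1,3,1,2,0
[8] 2,2,2,2,3,1
0,0,1,1,2,2
0,3,3,3,1,3
2,1,3,1,2,0
[9] 2,2,2,2,3,1
0,1,2,2,2,2
1,0,2,1,2,3
2,3,0,3,2,0
[10] 2,2,2,2,3,1
0,1,2,2,2,2
1,0,2,2,2,3
2,3,0,3,2,0
[11] 2,2,2,2,3,1
0,1,2,2,2,2
1,0,2,3,2,3
2,3,0,3,2,0
[12] 2,2,2,2,3,1
0,1,2,3,2,2
1,0,3,1,3,3
2,3,1,0,3,0
[13] 2,2,2,2,3,1
0,1,2,3,2,2
1,0,3,2,3,3
2,3,1,0,3,0
[14] 2,2,2,2,3,1
0,1,2,3,2,2
1,0,3,3,3,3
2,3,1,0,3,0
[15] 2,3,0,1,1,3
0,2,1,3,2,0
1,1,1,3,3,1
2,3,2,2,0,2
[16] 2,3,0,2,2,3
0,2,2,1,0,1
1,1,2,2,1,2
2,3,2,3,1,2
[17] 2,3,0,2,2,3
0,2,2,1,0,1
1,1,2,3,1,2
2,3,2,3,1,2
[18] 2,3,0,2,2,3
0,2,2,2,0,1
1,1,3,1,2,2
2,3,3,0,2,2

2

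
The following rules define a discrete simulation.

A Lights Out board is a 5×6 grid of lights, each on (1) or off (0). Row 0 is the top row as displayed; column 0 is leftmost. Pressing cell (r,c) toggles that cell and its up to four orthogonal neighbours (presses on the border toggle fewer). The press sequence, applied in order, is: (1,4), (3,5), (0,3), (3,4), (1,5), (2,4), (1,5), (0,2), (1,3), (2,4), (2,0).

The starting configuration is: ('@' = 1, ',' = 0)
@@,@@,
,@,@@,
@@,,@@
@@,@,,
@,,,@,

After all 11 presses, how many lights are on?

11

0) @@,@@,
,@,@@,
@@,,@@
@@,@,,
@,,,@,
1) @@,@,,
,@,,,@
@@,,,@
@@,@,,
@,,,@,
2) @@,@,,
,@,,,@
@@,,,,
@@,@@@
@,,,@@
3) @@@,@,
,@,@,@
@@,,,,
@@,@@@
@,,,@@
4) @@@,@,
,@,@,@
@@,,@,
@@,,,,
@,,,,@
5) @@@,@@
,@,@@,
@@,,@@
@@,,,,
@,,,,@
6) @@@,@@
,@,@,,
@@,@,,
@@,,@,
@,,,,@
7) @@@,@,
,@,@@@
@@,@,@
@@,,@,
@,,,,@
8) @,,@@,
,@@@@@
@@,@,@
@@,,@,
@,,,,@
9) @,,,@,
,@,,,@
@@,,,@
@@,,@,
@,,,,@
10) @,,,@,
,@,,@@
@@,@@,
@@,,,,
@,,,,@
11) @,,,@,
@@,,@@
,,,@@,
,@,,,,
@,,,,@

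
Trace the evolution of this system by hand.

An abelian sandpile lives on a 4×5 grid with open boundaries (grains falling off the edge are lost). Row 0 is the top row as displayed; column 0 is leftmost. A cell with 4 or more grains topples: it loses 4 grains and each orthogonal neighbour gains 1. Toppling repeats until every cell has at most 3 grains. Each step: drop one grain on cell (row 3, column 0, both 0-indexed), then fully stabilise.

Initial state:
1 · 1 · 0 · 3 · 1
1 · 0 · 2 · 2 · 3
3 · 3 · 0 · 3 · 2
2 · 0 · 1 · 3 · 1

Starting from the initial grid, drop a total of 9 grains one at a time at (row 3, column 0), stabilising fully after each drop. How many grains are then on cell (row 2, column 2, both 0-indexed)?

gen 0: 1 · 1 · 0 · 3 · 1
1 · 0 · 2 · 2 · 3
3 · 3 · 0 · 3 · 2
2 · 0 · 1 · 3 · 1
gen 1: 1 · 1 · 0 · 3 · 1
1 · 0 · 2 · 2 · 3
3 · 3 · 0 · 3 · 2
3 · 0 · 1 · 3 · 1
gen 2: 1 · 1 · 0 · 3 · 1
2 · 1 · 2 · 2 · 3
1 · 0 · 1 · 3 · 2
1 · 2 · 1 · 3 · 1
gen 3: 1 · 1 · 0 · 3 · 1
2 · 1 · 2 · 2 · 3
1 · 0 · 1 · 3 · 2
2 · 2 · 1 · 3 · 1
gen 4: 1 · 1 · 0 · 3 · 1
2 · 1 · 2 · 2 · 3
1 · 0 · 1 · 3 · 2
3 · 2 · 1 · 3 · 1
gen 5: 1 · 1 · 0 · 3 · 1
2 · 1 · 2 · 2 · 3
2 · 0 · 1 · 3 · 2
0 · 3 · 1 · 3 · 1
gen 6: 1 · 1 · 0 · 3 · 1
2 · 1 · 2 · 2 · 3
2 · 0 · 1 · 3 · 2
1 · 3 · 1 · 3 · 1
gen 7: 1 · 1 · 0 · 3 · 1
2 · 1 · 2 · 2 · 3
2 · 0 · 1 · 3 · 2
2 · 3 · 1 · 3 · 1
gen 8: 1 · 1 · 0 · 3 · 1
2 · 1 · 2 · 2 · 3
2 · 0 · 1 · 3 · 2
3 · 3 · 1 · 3 · 1
gen 9: 1 · 1 · 0 · 3 · 1
2 · 1 · 2 · 2 · 3
3 · 1 · 1 · 3 · 2
1 · 0 · 2 · 3 · 1

1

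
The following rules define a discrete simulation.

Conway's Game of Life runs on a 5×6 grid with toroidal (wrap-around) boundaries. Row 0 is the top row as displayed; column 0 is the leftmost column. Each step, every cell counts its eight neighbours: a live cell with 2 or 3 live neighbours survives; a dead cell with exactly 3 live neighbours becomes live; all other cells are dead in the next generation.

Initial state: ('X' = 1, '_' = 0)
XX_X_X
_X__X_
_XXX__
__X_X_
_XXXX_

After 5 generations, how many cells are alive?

k=0  XX_X_X
_X__X_
_XXX__
__X_X_
_XXXX_
k=1  _____X
____XX
_X__X_
____X_
______
k=2  ____XX
X___XX
___XX_
______
______
k=3  X___X_
X_____
___XX_
______
______
k=4  _____X
___XX_
______
______
______
k=5  ____X_
____X_
______
______
______

2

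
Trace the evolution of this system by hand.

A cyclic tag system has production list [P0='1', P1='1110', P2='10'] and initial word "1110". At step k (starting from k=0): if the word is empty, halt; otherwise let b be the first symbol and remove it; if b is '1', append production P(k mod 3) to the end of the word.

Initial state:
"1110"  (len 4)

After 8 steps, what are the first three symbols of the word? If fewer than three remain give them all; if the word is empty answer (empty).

010

k=0  "1110"  (len 4)
k=1  "1101"  (len 4)
k=2  "1011110"  (len 7)
k=3  "01111010"  (len 8)
k=4  "1111010"  (len 7)
k=5  "1110101110"  (len 10)
k=6  "11010111010"  (len 11)
k=7  "10101110101"  (len 11)
k=8  "01011101011110"  (len 14)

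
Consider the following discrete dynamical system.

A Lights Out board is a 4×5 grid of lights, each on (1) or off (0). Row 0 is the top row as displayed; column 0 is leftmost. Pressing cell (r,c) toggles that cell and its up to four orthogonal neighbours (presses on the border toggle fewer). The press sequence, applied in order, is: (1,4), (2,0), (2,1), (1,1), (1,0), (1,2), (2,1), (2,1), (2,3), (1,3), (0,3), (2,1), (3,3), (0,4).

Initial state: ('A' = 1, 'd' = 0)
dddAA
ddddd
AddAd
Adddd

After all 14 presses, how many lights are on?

step 0: dddAA
ddddd
AddAd
Adddd
step 1: dddAd
dddAA
AddAA
Adddd
step 2: dddAd
AddAA
dAdAA
ddddd
step 3: dddAd
AAdAA
AdAAA
dAddd
step 4: dAdAd
ddAAA
AAAAA
dAddd
step 5: AAdAd
AAAAA
dAAAA
dAddd
step 6: AAAAd
AdddA
dAdAA
dAddd
step 7: AAAAd
AAddA
AdAAA
ddddd
step 8: AAAAd
AdddA
dAdAA
dAddd
step 9: AAAAd
AddAA
dAAdd
dAdAd
step 10: AAAdd
AdAdd
dAAAd
dAdAd
step 11: AAdAA
AdAAd
dAAAd
dAdAd
step 12: AAdAA
AAAAd
AddAd
dddAd
step 13: AAdAA
AAAAd
Adddd
ddAdA
step 14: AAddd
AAAAA
Adddd
ddAdA

10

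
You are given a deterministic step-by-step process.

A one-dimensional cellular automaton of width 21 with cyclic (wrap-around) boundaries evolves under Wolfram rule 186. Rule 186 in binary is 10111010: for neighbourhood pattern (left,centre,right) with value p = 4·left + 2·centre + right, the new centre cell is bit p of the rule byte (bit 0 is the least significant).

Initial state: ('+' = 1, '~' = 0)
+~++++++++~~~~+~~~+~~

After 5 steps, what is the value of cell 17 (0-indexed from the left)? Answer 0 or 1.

gen 0: +~++++++++~~~~+~~~+~~
gen 1: ~++++++++~+~~+~+~+~++
gen 2: ++++++++~+~++~+~+~++~
gen 3: +++++++~+~++~+~+~++~+
gen 4: ++++++~+~++~+~+~++~++
gen 5: +++++~+~++~+~+~++~+++

0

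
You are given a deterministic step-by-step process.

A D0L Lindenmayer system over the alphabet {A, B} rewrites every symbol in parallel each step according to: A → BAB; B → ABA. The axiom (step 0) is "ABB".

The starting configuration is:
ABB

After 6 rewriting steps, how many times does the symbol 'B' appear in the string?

t=0: ABB
t=1: BABABAABA
t=2: ABABABABABABABABABBABABABAB
t=3: BABABABABABABABABABABABABABABABABABABABABABABABABABABAABABABABABABABABABABABABABA
t=4: ABABABABABABABABABABABABABABABABABABABABABABABABABABABABAB…ABABABABABABABABABABABABABABABABABABABABABABABABABABABABAB  (len 243)
t=5: BABABABABABABABABABABABABABABABABABABABABABABABABABABABABA…BABABABABABABABABABABABABABABABABABABABABABABABABABABABABA  (len 729)
t=6: ABABABABABABABABABABABABABABABABABABABABABABABABABABABABAB…ABABABABABABABABABABABABABABABABABABABABABABABABABABABABAB  (len 2187)

1094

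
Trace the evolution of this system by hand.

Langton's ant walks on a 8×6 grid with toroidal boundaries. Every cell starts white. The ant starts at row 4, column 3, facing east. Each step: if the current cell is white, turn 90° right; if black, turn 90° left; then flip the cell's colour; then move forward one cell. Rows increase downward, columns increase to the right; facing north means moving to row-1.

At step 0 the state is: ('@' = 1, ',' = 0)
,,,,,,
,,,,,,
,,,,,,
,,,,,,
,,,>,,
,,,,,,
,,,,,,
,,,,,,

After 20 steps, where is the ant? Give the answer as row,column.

step 0: ,,,,,,
,,,,,,
,,,,,,
,,,,,,
,,,>,,
,,,,,,
,,,,,,
,,,,,,
step 1: ,,,,,,
,,,,,,
,,,,,,
,,,,,,
,,,@,,
,,,v,,
,,,,,,
,,,,,,
step 2: ,,,,,,
,,,,,,
,,,,,,
,,,,,,
,,,@,,
,,<@,,
,,,,,,
,,,,,,
step 3: ,,,,,,
,,,,,,
,,,,,,
,,,,,,
,,^@,,
,,@@,,
,,,,,,
,,,,,,
step 4: ,,,,,,
,,,,,,
,,,,,,
,,,,,,
,,@>,,
,,@@,,
,,,,,,
,,,,,,
step 5: ,,,,,,
,,,,,,
,,,,,,
,,,^,,
,,@,,,
,,@@,,
,,,,,,
,,,,,,
step 6: ,,,,,,
,,,,,,
,,,,,,
,,,@>,
,,@,,,
,,@@,,
,,,,,,
,,,,,,
step 7: ,,,,,,
,,,,,,
,,,,,,
,,,@@,
,,@,v,
,,@@,,
,,,,,,
,,,,,,
step 8: ,,,,,,
,,,,,,
,,,,,,
,,,@@,
,,@<@,
,,@@,,
,,,,,,
,,,,,,
step 9: ,,,,,,
,,,,,,
,,,,,,
,,,^@,
,,@@@,
,,@@,,
,,,,,,
,,,,,,
step 10: ,,,,,,
,,,,,,
,,,,,,
,,<,@,
,,@@@,
,,@@,,
,,,,,,
,,,,,,
step 11: ,,,,,,
,,,,,,
,,^,,,
,,@,@,
,,@@@,
,,@@,,
,,,,,,
,,,,,,
step 12: ,,,,,,
,,,,,,
,,@>,,
,,@,@,
,,@@@,
,,@@,,
,,,,,,
,,,,,,
step 13: ,,,,,,
,,,,,,
,,@@,,
,,@v@,
,,@@@,
,,@@,,
,,,,,,
,,,,,,
step 14: ,,,,,,
,,,,,,
,,@@,,
,,<@@,
,,@@@,
,,@@,,
,,,,,,
,,,,,,
step 15: ,,,,,,
,,,,,,
,,@@,,
,,,@@,
,,v@@,
,,@@,,
,,,,,,
,,,,,,
step 16: ,,,,,,
,,,,,,
,,@@,,
,,,@@,
,,,>@,
,,@@,,
,,,,,,
,,,,,,
step 17: ,,,,,,
,,,,,,
,,@@,,
,,,^@,
,,,,@,
,,@@,,
,,,,,,
,,,,,,
step 18: ,,,,,,
,,,,,,
,,@@,,
,,<,@,
,,,,@,
,,@@,,
,,,,,,
,,,,,,
step 19: ,,,,,,
,,,,,,
,,^@,,
,,@,@,
,,,,@,
,,@@,,
,,,,,,
,,,,,,
step 20: ,,,,,,
,,,,,,
,<,@,,
,,@,@,
,,,,@,
,,@@,,
,,,,,,
,,,,,,

2,1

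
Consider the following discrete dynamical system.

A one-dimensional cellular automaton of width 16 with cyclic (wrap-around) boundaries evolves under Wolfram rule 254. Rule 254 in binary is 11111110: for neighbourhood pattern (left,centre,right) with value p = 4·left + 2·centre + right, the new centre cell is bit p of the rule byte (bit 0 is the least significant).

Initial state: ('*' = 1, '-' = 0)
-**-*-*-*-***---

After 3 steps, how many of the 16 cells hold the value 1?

step 0: -**-*-*-*-***---
step 1: **************--
step 2: ****************
step 3: ****************

16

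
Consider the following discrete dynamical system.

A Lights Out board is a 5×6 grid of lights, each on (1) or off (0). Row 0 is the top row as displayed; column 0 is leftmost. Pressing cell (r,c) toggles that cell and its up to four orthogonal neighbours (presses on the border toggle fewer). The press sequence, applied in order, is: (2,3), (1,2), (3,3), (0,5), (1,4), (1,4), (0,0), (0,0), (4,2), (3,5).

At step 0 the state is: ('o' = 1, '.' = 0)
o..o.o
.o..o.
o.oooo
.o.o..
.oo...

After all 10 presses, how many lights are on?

14

k=0  o..o.o
.o..o.
o.oooo
.o.o..
.oo...
k=1  o..o.o
.o.oo.
o....o
.o....
.oo...
k=2  o.oo.o
..o.o.
o.o..o
.o....
.oo...
k=3  o.oo.o
..o.o.
o.oo.o
.oooo.
.ooo..
k=4  o.ooo.
..o.oo
o.oo.o
.oooo.
.ooo..
k=5  o.oo..
..oo..
o.oooo
.oooo.
.ooo..
k=6  o.ooo.
..o.oo
o.oo.o
.oooo.
.ooo..
k=7  .oooo.
o.o.oo
o.oo.o
.oooo.
.ooo..
k=8  o.ooo.
..o.oo
o.oo.o
.oooo.
.ooo..
k=9  o.ooo.
..o.oo
o.oo.o
.o.oo.
......
k=10  o.ooo.
..o.oo
o.oo..
.o.o.o
.....o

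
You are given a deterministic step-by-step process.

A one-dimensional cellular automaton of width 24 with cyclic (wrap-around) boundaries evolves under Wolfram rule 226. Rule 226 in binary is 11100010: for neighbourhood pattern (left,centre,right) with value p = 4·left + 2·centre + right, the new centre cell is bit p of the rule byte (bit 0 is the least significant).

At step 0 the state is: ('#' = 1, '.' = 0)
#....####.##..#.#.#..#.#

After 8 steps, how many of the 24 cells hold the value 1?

0) #....####.##..#.#.#..#.#
1) #...#.####.#.#.#.#..#.#.
2) ...#.#.####.#.#.#..#.#.#
3) ..#.#.#.####.#.#..#.#.#.
4) .#.#.#.#.####.#..#.#.#..
5) #.#.#.#.#.####..#.#.#...
6) .#.#.#.#.#.###.#.#.#...#
7) #.#.#.#.#.#.###.#.#...#.
8) .#.#.#.#.#.#.###.#...#.#

12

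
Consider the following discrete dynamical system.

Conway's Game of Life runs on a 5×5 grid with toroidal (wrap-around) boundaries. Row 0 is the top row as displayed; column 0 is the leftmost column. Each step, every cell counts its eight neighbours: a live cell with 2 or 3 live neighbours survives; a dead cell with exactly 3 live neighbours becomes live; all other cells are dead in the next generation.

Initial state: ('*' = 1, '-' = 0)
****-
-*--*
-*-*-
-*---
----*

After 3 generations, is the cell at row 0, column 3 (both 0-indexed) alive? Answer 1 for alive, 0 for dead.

1

gen 0: ****-
-*--*
-*-*-
-*---
----*
gen 1: -***-
----*
-*---
*-*--
---**
gen 2: *-*--
**-*-
**---
*****
*---*
gen 3: --**-
-----
-----
--**-
-----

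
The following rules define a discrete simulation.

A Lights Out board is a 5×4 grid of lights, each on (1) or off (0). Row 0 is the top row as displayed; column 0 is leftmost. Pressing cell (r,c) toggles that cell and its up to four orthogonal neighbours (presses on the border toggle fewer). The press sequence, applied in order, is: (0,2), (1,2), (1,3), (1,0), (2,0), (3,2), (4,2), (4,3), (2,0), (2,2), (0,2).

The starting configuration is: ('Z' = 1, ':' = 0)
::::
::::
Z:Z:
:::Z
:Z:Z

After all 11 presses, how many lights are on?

11

0) ::::
::::
Z:Z:
:::Z
:Z:Z
1) :ZZZ
::Z:
Z:Z:
:::Z
:Z:Z
2) :Z:Z
:Z:Z
Z:::
:::Z
:Z:Z
3) :Z::
:ZZ:
Z::Z
:::Z
:Z:Z
4) ZZ::
Z:Z:
:::Z
:::Z
:Z:Z
5) ZZ::
::Z:
ZZ:Z
Z::Z
:Z:Z
6) ZZ::
::Z:
ZZZZ
ZZZ:
:ZZZ
7) ZZ::
::Z:
ZZZZ
ZZ::
::::
8) ZZ::
::Z:
ZZZZ
ZZ:Z
::ZZ
9) ZZ::
Z:Z:
::ZZ
:Z:Z
::ZZ
10) ZZ::
Z:::
:Z::
:ZZZ
::ZZ
11) Z:ZZ
Z:Z:
:Z::
:ZZZ
::ZZ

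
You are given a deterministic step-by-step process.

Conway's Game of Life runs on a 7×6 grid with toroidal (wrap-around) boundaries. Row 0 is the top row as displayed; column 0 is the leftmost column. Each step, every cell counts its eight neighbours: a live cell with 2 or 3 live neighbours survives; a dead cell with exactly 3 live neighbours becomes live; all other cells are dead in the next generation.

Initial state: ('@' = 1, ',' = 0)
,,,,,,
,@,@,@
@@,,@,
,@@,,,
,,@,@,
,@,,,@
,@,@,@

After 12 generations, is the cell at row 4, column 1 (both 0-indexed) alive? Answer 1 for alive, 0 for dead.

t=0: ,,,,,,
,@,@,@
@@,,@,
,@@,,,
,,@,@,
,@,,,@
,@,@,@
t=1: ,,,,,,
,@@,@@
,,,@@@
@,@,,@
@,@@,,
,@,@,@
,,@,@,
t=2: ,@@,@@
@,@,,@
,,,,,,
@,@,,,
,,,@,,
@@,,,@
,,@@@,
t=3: ,,,,,,
@,@@@@
@,,,,@
,,,,,,
,,@,,@
@@,,,@
,,,,,,
t=4: ,,,@@@
@@,@@,
@@,@,,
@,,,,@
,@,,,@
@@,,,@
@,,,,,
t=5: ,@@@,,
,@,,,,
,,,@,,
,,@,@@
,@,,@,
,@,,,@
,@,,,,
t=6: @@,,,,
,@,@,,
,,@@@,
,,@,@@
,@@@@,
,@@,,,
,@,,,,
t=7: @@,,,,
@@,@@,
,@,,,@
,,,,,@
@,,,@@
@,,,,,
,,,,,,
t=8: @@@,,@
,,,,@,
,@@,,@
,,,,,,
@,,,@,
@,,,,,
@@,,,,
t=9: ,,@,,@
,,,@@,
,,,,,,
@@,,,@
,,,,,@
@,,,,,
,,@,,,
t=10: ,,@,@,
,,,@@,
@,,,@@
@,,,,@
,@,,,@
,,,,,,
,@,,,,
t=11: ,,@,@,
,,,,,,
@,,@,,
,@,,,,
,,,,,@
@,,,,,
,,,,,,
t=12: ,,,,,,
,,,@,,
,,,,,,
@,,,,,
@,,,,,
,,,,,,
,,,,,,

0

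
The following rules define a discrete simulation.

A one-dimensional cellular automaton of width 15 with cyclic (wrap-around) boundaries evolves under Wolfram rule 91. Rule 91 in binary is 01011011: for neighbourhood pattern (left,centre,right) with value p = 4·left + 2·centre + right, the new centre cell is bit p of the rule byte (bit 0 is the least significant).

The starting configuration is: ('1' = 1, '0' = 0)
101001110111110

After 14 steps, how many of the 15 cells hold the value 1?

2

gen 0: 101001110111110
gen 1: 000111010100010
gen 2: 111101000011101
gen 3: 000100111110101
gen 4: 111011100010000
gen 5: 101010111101111
gen 6: 100000100101000
gen 7: 011111011000111
gen 8: 010001011111101
gen 9: 001110010000100
gen 10: 111011101111011
gen 11: 001010101001010
gen 12: 110000000110001
gen 13: 011111111111111
gen 14: 010000000000001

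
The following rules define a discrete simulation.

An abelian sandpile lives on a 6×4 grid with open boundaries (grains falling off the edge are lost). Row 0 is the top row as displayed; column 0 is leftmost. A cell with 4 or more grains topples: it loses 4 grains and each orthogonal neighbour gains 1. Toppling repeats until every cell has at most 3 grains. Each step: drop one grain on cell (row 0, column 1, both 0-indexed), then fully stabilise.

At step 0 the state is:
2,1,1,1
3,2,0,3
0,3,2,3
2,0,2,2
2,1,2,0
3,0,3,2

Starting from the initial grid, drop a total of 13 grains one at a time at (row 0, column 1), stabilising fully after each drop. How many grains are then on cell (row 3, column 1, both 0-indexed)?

step 0: 2,1,1,1
3,2,0,3
0,3,2,3
2,0,2,2
2,1,2,0
3,0,3,2
step 1: 2,2,1,1
3,2,0,3
0,3,2,3
2,0,2,2
2,1,2,0
3,0,3,2
step 2: 2,3,1,1
3,2,0,3
0,3,2,3
2,0,2,2
2,1,2,0
3,0,3,2
step 3: 3,0,2,1
3,3,0,3
0,3,2,3
2,0,2,2
2,1,2,0
3,0,3,2
step 4: 3,1,2,1
3,3,0,3
0,3,2,3
2,0,2,2
2,1,2,0
3,0,3,2
step 5: 3,2,2,1
3,3,0,3
0,3,2,3
2,0,2,2
2,1,2,0
3,0,3,2
step 6: 3,3,2,1
3,3,0,3
0,3,2,3
2,0,2,2
2,1,2,0
3,0,3,2
step 7: 1,2,3,1
1,2,1,3
2,0,3,3
2,1,2,2
2,1,2,0
3,0,3,2
step 8: 1,3,3,1
1,2,1,3
2,0,3,3
2,1,2,2
2,1,2,0
3,0,3,2
step 9: 2,1,0,2
1,3,2,3
2,0,3,3
2,1,2,2
2,1,2,0
3,0,3,2
step 10: 2,2,0,2
1,3,2,3
2,0,3,3
2,1,2,2
2,1,2,0
3,0,3,2
step 11: 2,3,0,2
1,3,2,3
2,0,3,3
2,1,2,2
2,1,2,0
3,0,3,2
step 12: 3,1,1,2
2,0,3,3
2,1,3,3
2,1,2,2
2,1,2,0
3,0,3,2
step 13: 3,2,1,2
2,0,3,3
2,1,3,3
2,1,2,2
2,1,2,0
3,0,3,2

1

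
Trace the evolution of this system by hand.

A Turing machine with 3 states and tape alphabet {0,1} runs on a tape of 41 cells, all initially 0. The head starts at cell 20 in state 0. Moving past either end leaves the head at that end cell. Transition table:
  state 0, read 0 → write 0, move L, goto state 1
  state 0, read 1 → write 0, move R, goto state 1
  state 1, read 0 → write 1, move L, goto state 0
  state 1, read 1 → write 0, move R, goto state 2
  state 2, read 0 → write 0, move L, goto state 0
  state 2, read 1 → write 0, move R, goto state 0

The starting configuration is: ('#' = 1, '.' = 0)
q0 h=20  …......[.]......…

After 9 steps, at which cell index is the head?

11

t=0: q0 h=20  …......[.]......…
t=1: q1 h=19  …......[.]......…
t=2: q0 h=18  …......[.]#.....…
t=3: q1 h=17  …......[.].#....…
t=4: q0 h=16  …......[.]#.#...…
t=5: q1 h=15  …......[.].#.#..…
t=6: q0 h=14  …......[.]#.#.#.…
t=7: q1 h=13  …......[.].#.#.#…
t=8: q0 h=12  …......[.]#.#.#.…
t=9: q1 h=11  …......[.].#.#.#…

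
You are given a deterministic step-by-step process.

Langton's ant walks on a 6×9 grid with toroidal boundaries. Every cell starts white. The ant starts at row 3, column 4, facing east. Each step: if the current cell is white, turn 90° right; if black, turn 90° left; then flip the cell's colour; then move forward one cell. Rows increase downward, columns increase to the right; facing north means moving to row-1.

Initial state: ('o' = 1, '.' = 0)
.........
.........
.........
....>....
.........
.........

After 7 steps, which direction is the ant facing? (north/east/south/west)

gen 0: .........
.........
.........
....>....
.........
.........
gen 1: .........
.........
.........
....o....
....v....
.........
gen 2: .........
.........
.........
....o....
...<o....
.........
gen 3: .........
.........
.........
...^o....
...oo....
.........
gen 4: .........
.........
.........
...o>....
...oo....
.........
gen 5: .........
.........
....^....
...o.....
...oo....
.........
gen 6: .........
.........
....o>...
...o.....
...oo....
.........
gen 7: .........
.........
....oo...
...o.v...
...oo....
.........

south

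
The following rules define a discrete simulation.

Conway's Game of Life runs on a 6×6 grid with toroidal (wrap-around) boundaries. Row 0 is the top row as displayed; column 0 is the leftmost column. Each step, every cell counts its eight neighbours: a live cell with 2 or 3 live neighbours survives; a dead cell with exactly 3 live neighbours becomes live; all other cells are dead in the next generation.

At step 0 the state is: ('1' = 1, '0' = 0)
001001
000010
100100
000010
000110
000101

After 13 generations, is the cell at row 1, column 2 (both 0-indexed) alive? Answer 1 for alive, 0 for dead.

0

step 0: 001001
000010
100100
000010
000110
000101
step 1: 000101
000111
000111
000011
000101
001101
step 2: 100001
101000
100000
100000
101101
101101
step 3: 001110
100000
100001
100000
001100
001100
step 4: 011010
110110
110001
110001
011100
010000
step 5: 000011
000110
000000
000011
000000
100000
step 6: 000111
000111
000101
000000
000001
000001
step 7: 100100
101000
000101
000010
000000
100001
step 8: 100000
111111
000111
000010
000001
100001
step 9: 001100
011000
010000
000100
100011
100001
step 10: 101100
010100
010000
100011
100010
110100
step 11: 100110
110100
011011
110010
000110
100110
step 12: 100000
000000
000010
110000
111000
001000
step 13: 000000
000000
000000
101001
101000
101000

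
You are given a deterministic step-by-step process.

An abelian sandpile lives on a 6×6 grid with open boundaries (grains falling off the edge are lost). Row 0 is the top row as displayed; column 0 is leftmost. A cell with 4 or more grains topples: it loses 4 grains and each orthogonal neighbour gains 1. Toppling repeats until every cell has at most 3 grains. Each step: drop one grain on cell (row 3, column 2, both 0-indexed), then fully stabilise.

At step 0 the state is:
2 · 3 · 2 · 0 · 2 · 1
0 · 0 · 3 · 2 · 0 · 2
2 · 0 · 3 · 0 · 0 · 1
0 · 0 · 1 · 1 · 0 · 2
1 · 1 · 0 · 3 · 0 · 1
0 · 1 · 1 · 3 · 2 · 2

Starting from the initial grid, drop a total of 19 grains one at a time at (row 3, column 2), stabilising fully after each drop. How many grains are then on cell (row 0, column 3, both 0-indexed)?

k=0  2 · 3 · 2 · 0 · 2 · 1
0 · 0 · 3 · 2 · 0 · 2
2 · 0 · 3 · 0 · 0 · 1
0 · 0 · 1 · 1 · 0 · 2
1 · 1 · 0 · 3 · 0 · 1
0 · 1 · 1 · 3 · 2 · 2
k=1  2 · 3 · 2 · 0 · 2 · 1
0 · 0 · 3 · 2 · 0 · 2
2 · 0 · 3 · 0 · 0 · 1
0 · 0 · 2 · 1 · 0 · 2
1 · 1 · 0 · 3 · 0 · 1
0 · 1 · 1 · 3 · 2 · 2
k=2  2 · 3 · 2 · 0 · 2 · 1
0 · 0 · 3 · 2 · 0 · 2
2 · 0 · 3 · 0 · 0 · 1
0 · 0 · 3 · 1 · 0 · 2
1 · 1 · 0 · 3 · 0 · 1
0 · 1 · 1 · 3 · 2 · 2
k=3  2 · 3 · 3 · 0 · 2 · 1
0 · 1 · 0 · 3 · 0 · 2
2 · 1 · 1 · 1 · 0 · 1
0 · 1 · 1 · 2 · 0 · 2
1 · 1 · 1 · 3 · 0 · 1
0 · 1 · 1 · 3 · 2 · 2
k=4  2 · 3 · 3 · 0 · 2 · 1
0 · 1 · 0 · 3 · 0 · 2
2 · 1 · 1 · 1 · 0 · 1
0 · 1 · 2 · 2 · 0 · 2
1 · 1 · 1 · 3 · 0 · 1
0 · 1 · 1 · 3 · 2 · 2
k=5  2 · 3 · 3 · 0 · 2 · 1
0 · 1 · 0 · 3 · 0 · 2
2 · 1 · 1 · 1 · 0 · 1
0 · 1 · 3 · 2 · 0 · 2
1 · 1 · 1 · 3 · 0 · 1
0 · 1 · 1 · 3 · 2 · 2
k=6  2 · 3 · 3 · 0 · 2 · 1
0 · 1 · 0 · 3 · 0 · 2
2 · 1 · 2 · 1 · 0 · 1
0 · 2 · 0 · 3 · 0 · 2
1 · 1 · 2 · 3 · 0 · 1
0 · 1 · 1 · 3 · 2 · 2
k=7  2 · 3 · 3 · 0 · 2 · 1
0 · 1 · 0 · 3 · 0 · 2
2 · 1 · 2 · 1 · 0 · 1
0 · 2 · 1 · 3 · 0 · 2
1 · 1 · 2 · 3 · 0 · 1
0 · 1 · 1 · 3 · 2 · 2
k=8  2 · 3 · 3 · 0 · 2 · 1
0 · 1 · 0 · 3 · 0 · 2
2 · 1 · 2 · 1 · 0 · 1
0 · 2 · 2 · 3 · 0 · 2
1 · 1 · 2 · 3 · 0 · 1
0 · 1 · 1 · 3 · 2 · 2
k=9  2 · 3 · 3 · 0 · 2 · 1
0 · 1 · 0 · 3 · 0 · 2
2 · 1 · 2 · 1 · 0 · 1
0 · 2 · 3 · 3 · 0 · 2
1 · 1 · 2 · 3 · 0 · 1
0 · 1 · 1 · 3 · 2 · 2
k=10  2 · 3 · 3 · 0 · 2 · 1
0 · 1 · 0 · 3 · 0 · 2
2 · 1 · 3 · 2 · 0 · 1
0 · 3 · 2 · 1 · 1 · 2
1 · 2 · 0 · 2 · 1 · 1
0 · 1 · 3 · 0 · 3 · 2
k=11  2 · 3 · 3 · 0 · 2 · 1
0 · 1 · 0 · 3 · 0 · 2
2 · 1 · 3 · 2 · 0 · 1
0 · 3 · 3 · 1 · 1 · 2
1 · 2 · 0 · 2 · 1 · 1
0 · 1 · 3 · 0 · 3 · 2
k=12  2 · 3 · 3 · 0 · 2 · 1
0 · 1 · 1 · 3 · 0 · 2
2 · 3 · 0 · 3 · 0 · 1
1 · 0 · 2 · 2 · 1 · 2
1 · 3 · 1 · 2 · 1 · 1
0 · 1 · 3 · 0 · 3 · 2
k=13  2 · 3 · 3 · 0 · 2 · 1
0 · 1 · 1 · 3 · 0 · 2
2 · 3 · 0 · 3 · 0 · 1
1 · 0 · 3 · 2 · 1 · 2
1 · 3 · 1 · 2 · 1 · 1
0 · 1 · 3 · 0 · 3 · 2
k=14  2 · 3 · 3 · 0 · 2 · 1
0 · 1 · 1 · 3 · 0 · 2
2 · 3 · 1 · 3 · 0 · 1
1 · 1 · 0 · 3 · 1 · 2
1 · 3 · 2 · 2 · 1 · 1
0 · 1 · 3 · 0 · 3 · 2
k=15  2 · 3 · 3 · 0 · 2 · 1
0 · 1 · 1 · 3 · 0 · 2
2 · 3 · 1 · 3 · 0 · 1
1 · 1 · 1 · 3 · 1 · 2
1 · 3 · 2 · 2 · 1 · 1
0 · 1 · 3 · 0 · 3 · 2
k=16  2 · 3 · 3 · 0 · 2 · 1
0 · 1 · 1 · 3 · 0 · 2
2 · 3 · 1 · 3 · 0 · 1
1 · 1 · 2 · 3 · 1 · 2
1 · 3 · 2 · 2 · 1 · 1
0 · 1 · 3 · 0 · 3 · 2
k=17  2 · 3 · 3 · 0 · 2 · 1
0 · 1 · 1 · 3 · 0 · 2
2 · 3 · 1 · 3 · 0 · 1
1 · 1 · 3 · 3 · 1 · 2
1 · 3 · 2 · 2 · 1 · 1
0 · 1 · 3 · 0 · 3 · 2
k=18  2 · 3 · 3 · 1 · 2 · 1
0 · 1 · 2 · 0 · 1 · 2
2 · 3 · 3 · 1 · 1 · 1
1 · 2 · 1 · 1 · 2 · 2
1 · 3 · 3 · 3 · 1 · 1
0 · 1 · 3 · 0 · 3 · 2
k=19  2 · 3 · 3 · 1 · 2 · 1
0 · 1 · 2 · 0 · 1 · 2
2 · 3 · 3 · 1 · 1 · 1
1 · 2 · 2 · 1 · 2 · 2
1 · 3 · 3 · 3 · 1 · 1
0 · 1 · 3 · 0 · 3 · 2

1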